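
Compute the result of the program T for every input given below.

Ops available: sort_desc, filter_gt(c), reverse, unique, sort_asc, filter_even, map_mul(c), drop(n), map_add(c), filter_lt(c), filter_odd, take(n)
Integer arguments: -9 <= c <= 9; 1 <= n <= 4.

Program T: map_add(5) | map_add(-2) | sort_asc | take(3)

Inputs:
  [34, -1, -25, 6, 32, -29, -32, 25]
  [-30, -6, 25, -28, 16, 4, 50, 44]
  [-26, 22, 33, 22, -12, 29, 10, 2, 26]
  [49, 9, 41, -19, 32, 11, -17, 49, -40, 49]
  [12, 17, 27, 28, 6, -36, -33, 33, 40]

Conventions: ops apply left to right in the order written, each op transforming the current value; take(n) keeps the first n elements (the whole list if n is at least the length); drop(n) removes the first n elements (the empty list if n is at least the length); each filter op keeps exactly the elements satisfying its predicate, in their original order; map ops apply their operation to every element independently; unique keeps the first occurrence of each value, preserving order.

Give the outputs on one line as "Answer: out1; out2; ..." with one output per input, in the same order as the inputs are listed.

[-29, -26, -22]; [-27, -25, -3]; [-23, -9, 5]; [-37, -16, -14]; [-33, -30, 9]

Execution, op by op:
  [34, -1, -25, 6, 32, -29, -32, 25] -> [39, 4, -20, 11, 37, -24, -27, 30] -> [37, 2, -22, 9, 35, -26, -29, 28] -> [-29, -26, -22, 2, 9, 28, 35, 37] -> [-29, -26, -22]
  [-30, -6, 25, -28, 16, 4, 50, 44] -> [-25, -1, 30, -23, 21, 9, 55, 49] -> [-27, -3, 28, -25, 19, 7, 53, 47] -> [-27, -25, -3, 7, 19, 28, 47, 53] -> [-27, -25, -3]
  [-26, 22, 33, 22, -12, 29, 10, 2, 26] -> [-21, 27, 38, 27, -7, 34, 15, 7, 31] -> [-23, 25, 36, 25, -9, 32, 13, 5, 29] -> [-23, -9, 5, 13, 25, 25, 29, 32, 36] -> [-23, -9, 5]
  [49, 9, 41, -19, 32, 11, -17, 49, -40, 49] -> [54, 14, 46, -14, 37, 16, -12, 54, -35, 54] -> [52, 12, 44, -16, 35, 14, -14, 52, -37, 52] -> [-37, -16, -14, 12, 14, 35, 44, 52, 52, 52] -> [-37, -16, -14]
  [12, 17, 27, 28, 6, -36, -33, 33, 40] -> [17, 22, 32, 33, 11, -31, -28, 38, 45] -> [15, 20, 30, 31, 9, -33, -30, 36, 43] -> [-33, -30, 9, 15, 20, 30, 31, 36, 43] -> [-33, -30, 9]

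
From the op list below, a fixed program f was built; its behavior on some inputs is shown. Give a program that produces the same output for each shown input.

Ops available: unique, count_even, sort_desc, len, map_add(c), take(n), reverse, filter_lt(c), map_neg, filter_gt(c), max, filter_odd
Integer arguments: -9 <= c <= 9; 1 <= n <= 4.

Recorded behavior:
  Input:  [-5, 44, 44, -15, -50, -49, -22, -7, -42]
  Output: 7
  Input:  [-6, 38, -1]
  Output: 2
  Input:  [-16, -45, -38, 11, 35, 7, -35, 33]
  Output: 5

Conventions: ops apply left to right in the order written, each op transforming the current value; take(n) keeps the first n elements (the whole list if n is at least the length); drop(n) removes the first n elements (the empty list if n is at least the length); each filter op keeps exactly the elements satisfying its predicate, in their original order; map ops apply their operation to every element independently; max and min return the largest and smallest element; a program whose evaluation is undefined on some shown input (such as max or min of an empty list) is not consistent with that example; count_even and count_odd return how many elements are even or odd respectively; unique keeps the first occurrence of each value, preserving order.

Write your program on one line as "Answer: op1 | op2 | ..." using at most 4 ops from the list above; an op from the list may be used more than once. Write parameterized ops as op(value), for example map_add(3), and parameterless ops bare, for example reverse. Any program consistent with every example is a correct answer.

map_add(-5) | unique | filter_lt(5) | len

Check, running the answer program on each example:
  [-5, 44, 44, -15, -50, -49, -22, -7, -42] -> [-10, 39, 39, -20, -55, -54, -27, -12, -47] -> [-10, 39, -20, -55, -54, -27, -12, -47] -> [-10, -20, -55, -54, -27, -12, -47] -> 7
  [-6, 38, -1] -> [-11, 33, -6] -> [-11, 33, -6] -> [-11, -6] -> 2
  [-16, -45, -38, 11, 35, 7, -35, 33] -> [-21, -50, -43, 6, 30, 2, -40, 28] -> [-21, -50, -43, 6, 30, 2, -40, 28] -> [-21, -50, -43, 2, -40] -> 5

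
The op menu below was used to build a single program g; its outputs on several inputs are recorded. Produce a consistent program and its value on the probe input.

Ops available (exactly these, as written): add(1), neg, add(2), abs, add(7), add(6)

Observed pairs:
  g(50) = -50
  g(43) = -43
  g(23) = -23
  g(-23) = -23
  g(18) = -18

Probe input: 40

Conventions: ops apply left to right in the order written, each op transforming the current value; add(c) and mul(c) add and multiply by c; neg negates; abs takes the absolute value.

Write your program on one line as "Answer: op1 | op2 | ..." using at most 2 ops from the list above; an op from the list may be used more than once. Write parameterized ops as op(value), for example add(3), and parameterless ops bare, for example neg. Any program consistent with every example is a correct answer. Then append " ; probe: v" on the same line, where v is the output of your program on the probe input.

abs | neg ; probe: -40

Check, running the answer program on each example:
  50 -> 50 -> -50
  43 -> 43 -> -43
  23 -> 23 -> -23
  -23 -> 23 -> -23
  18 -> 18 -> -18
  probe: 40 -> 40 -> -40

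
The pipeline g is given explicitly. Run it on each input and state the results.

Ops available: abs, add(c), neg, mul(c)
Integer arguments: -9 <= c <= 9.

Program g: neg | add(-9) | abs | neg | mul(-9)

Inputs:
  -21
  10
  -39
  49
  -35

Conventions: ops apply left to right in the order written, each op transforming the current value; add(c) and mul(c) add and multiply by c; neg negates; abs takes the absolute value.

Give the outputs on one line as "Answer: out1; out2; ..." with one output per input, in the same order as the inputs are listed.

108; 171; 270; 522; 234

Execution, op by op:
  -21 -> 21 -> 12 -> 12 -> -12 -> 108
  10 -> -10 -> -19 -> 19 -> -19 -> 171
  -39 -> 39 -> 30 -> 30 -> -30 -> 270
  49 -> -49 -> -58 -> 58 -> -58 -> 522
  -35 -> 35 -> 26 -> 26 -> -26 -> 234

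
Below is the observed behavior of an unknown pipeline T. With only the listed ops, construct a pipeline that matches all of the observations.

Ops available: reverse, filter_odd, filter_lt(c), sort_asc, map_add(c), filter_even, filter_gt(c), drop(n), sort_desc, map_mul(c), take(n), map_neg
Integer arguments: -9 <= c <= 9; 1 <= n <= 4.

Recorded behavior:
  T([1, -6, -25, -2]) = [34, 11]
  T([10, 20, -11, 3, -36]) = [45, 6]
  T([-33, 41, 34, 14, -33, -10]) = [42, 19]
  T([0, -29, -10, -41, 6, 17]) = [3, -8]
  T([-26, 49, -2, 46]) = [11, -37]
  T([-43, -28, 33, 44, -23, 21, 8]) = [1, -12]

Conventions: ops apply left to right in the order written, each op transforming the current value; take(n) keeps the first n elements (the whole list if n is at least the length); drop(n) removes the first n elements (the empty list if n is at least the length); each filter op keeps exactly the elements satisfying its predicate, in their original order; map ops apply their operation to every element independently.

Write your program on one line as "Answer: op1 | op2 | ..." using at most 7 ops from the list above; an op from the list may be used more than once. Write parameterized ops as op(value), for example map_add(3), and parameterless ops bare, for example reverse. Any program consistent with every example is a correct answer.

map_neg | reverse | take(2) | reverse | sort_desc | map_add(9)

Check, running the answer program on each example:
  [1, -6, -25, -2] -> [-1, 6, 25, 2] -> [2, 25, 6, -1] -> [2, 25] -> [25, 2] -> [25, 2] -> [34, 11]
  [10, 20, -11, 3, -36] -> [-10, -20, 11, -3, 36] -> [36, -3, 11, -20, -10] -> [36, -3] -> [-3, 36] -> [36, -3] -> [45, 6]
  [-33, 41, 34, 14, -33, -10] -> [33, -41, -34, -14, 33, 10] -> [10, 33, -14, -34, -41, 33] -> [10, 33] -> [33, 10] -> [33, 10] -> [42, 19]
  [0, -29, -10, -41, 6, 17] -> [0, 29, 10, 41, -6, -17] -> [-17, -6, 41, 10, 29, 0] -> [-17, -6] -> [-6, -17] -> [-6, -17] -> [3, -8]
  [-26, 49, -2, 46] -> [26, -49, 2, -46] -> [-46, 2, -49, 26] -> [-46, 2] -> [2, -46] -> [2, -46] -> [11, -37]
  [-43, -28, 33, 44, -23, 21, 8] -> [43, 28, -33, -44, 23, -21, -8] -> [-8, -21, 23, -44, -33, 28, 43] -> [-8, -21] -> [-21, -8] -> [-8, -21] -> [1, -12]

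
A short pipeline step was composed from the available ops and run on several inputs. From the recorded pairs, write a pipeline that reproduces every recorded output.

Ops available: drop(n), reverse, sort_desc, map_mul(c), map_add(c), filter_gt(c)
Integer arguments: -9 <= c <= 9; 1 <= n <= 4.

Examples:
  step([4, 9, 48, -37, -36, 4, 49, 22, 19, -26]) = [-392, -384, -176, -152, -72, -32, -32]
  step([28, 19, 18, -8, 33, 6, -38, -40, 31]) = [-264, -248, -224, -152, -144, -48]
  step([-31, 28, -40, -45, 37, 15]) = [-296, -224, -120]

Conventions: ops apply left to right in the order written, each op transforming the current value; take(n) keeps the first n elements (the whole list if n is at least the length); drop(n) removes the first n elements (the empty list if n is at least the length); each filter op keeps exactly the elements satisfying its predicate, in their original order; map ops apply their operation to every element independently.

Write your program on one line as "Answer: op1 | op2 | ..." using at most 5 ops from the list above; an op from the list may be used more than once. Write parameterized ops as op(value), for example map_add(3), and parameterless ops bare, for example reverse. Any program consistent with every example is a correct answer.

filter_gt(2) | reverse | sort_desc | map_mul(-8)

Check, running the answer program on each example:
  [4, 9, 48, -37, -36, 4, 49, 22, 19, -26] -> [4, 9, 48, 4, 49, 22, 19] -> [19, 22, 49, 4, 48, 9, 4] -> [49, 48, 22, 19, 9, 4, 4] -> [-392, -384, -176, -152, -72, -32, -32]
  [28, 19, 18, -8, 33, 6, -38, -40, 31] -> [28, 19, 18, 33, 6, 31] -> [31, 6, 33, 18, 19, 28] -> [33, 31, 28, 19, 18, 6] -> [-264, -248, -224, -152, -144, -48]
  [-31, 28, -40, -45, 37, 15] -> [28, 37, 15] -> [15, 37, 28] -> [37, 28, 15] -> [-296, -224, -120]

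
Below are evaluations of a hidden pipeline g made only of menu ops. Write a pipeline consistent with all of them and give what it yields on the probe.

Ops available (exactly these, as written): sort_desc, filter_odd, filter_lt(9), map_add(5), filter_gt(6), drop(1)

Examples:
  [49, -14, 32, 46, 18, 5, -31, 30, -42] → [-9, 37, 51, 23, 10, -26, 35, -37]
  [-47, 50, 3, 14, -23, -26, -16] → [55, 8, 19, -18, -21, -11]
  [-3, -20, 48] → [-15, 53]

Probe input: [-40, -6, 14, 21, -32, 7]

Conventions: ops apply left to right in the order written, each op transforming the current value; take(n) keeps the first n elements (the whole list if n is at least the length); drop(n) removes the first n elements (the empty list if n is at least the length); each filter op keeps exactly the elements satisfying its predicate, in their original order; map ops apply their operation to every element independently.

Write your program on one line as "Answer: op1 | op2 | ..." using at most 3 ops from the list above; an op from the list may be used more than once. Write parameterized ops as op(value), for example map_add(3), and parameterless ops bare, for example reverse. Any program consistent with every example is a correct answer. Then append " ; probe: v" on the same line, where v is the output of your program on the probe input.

map_add(5) | drop(1) ; probe: [-1, 19, 26, -27, 12]

Check, running the answer program on each example:
  [49, -14, 32, 46, 18, 5, -31, 30, -42] -> [54, -9, 37, 51, 23, 10, -26, 35, -37] -> [-9, 37, 51, 23, 10, -26, 35, -37]
  [-47, 50, 3, 14, -23, -26, -16] -> [-42, 55, 8, 19, -18, -21, -11] -> [55, 8, 19, -18, -21, -11]
  [-3, -20, 48] -> [2, -15, 53] -> [-15, 53]
  probe: [-40, -6, 14, 21, -32, 7] -> [-35, -1, 19, 26, -27, 12] -> [-1, 19, 26, -27, 12]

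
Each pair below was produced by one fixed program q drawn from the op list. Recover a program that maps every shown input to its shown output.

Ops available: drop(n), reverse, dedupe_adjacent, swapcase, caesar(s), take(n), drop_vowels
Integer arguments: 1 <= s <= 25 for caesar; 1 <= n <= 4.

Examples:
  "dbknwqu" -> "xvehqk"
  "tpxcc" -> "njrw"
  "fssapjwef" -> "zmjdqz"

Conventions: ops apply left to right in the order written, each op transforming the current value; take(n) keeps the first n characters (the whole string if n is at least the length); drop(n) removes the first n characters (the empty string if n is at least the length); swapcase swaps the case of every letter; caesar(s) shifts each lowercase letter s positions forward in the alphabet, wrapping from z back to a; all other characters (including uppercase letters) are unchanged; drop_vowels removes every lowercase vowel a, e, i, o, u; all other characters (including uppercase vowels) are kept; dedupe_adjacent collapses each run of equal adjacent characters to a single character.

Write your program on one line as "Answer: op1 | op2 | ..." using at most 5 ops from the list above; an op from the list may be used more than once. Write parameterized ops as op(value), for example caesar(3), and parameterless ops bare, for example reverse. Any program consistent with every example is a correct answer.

drop_vowels | caesar(22) | dedupe_adjacent | caesar(20) | caesar(4)

Check, running the answer program on each example:
  "dbknwqu" -> "dbknwq" -> "zxgjsm" -> "zxgjsm" -> "tradmg" -> "xvehqk"
  "tpxcc" -> "tpxcc" -> "pltyy" -> "plty" -> "jfns" -> "njrw"
  "fssapjwef" -> "fsspjwf" -> "boolfsb" -> "bolfsb" -> "vifzmv" -> "zmjdqz"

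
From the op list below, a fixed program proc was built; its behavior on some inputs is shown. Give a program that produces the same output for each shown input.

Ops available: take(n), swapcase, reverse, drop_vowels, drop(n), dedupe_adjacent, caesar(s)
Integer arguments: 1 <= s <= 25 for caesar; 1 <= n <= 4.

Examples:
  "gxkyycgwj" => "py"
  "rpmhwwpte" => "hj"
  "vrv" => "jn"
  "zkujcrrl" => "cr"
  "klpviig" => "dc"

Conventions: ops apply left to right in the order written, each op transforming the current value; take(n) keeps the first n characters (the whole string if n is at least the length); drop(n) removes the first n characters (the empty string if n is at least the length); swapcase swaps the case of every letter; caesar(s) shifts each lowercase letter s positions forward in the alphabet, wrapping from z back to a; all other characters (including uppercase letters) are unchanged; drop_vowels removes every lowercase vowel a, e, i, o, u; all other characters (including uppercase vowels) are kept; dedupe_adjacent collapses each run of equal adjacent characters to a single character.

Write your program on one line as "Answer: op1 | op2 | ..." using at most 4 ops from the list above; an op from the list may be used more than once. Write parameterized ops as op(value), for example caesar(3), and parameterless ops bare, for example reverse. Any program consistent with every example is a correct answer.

drop_vowels | caesar(18) | take(2) | reverse

Check, running the answer program on each example:
  "gxkyycgwj" -> "gxkyycgwj" -> "ypcqquyob" -> "yp" -> "py"
  "rpmhwwpte" -> "rpmhwwpt" -> "jhezoohl" -> "jh" -> "hj"
  "vrv" -> "vrv" -> "njn" -> "nj" -> "jn"
  "zkujcrrl" -> "zkjcrrl" -> "rcbujjd" -> "rc" -> "cr"
  "klpviig" -> "klpvg" -> "cdhny" -> "cd" -> "dc"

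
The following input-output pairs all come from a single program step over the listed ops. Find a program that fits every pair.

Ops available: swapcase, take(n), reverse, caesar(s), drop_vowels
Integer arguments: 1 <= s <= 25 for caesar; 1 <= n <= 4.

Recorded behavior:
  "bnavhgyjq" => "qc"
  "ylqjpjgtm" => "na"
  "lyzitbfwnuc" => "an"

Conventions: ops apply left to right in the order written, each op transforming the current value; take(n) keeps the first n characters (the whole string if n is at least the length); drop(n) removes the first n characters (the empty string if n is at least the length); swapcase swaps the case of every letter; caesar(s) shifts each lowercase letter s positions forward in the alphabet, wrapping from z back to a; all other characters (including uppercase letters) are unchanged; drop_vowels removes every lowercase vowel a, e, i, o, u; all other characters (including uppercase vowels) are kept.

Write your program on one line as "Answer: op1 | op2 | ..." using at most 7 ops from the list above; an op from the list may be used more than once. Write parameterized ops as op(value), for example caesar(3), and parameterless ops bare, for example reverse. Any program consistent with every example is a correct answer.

drop_vowels | take(4) | reverse | caesar(15) | reverse | take(2)

Check, running the answer program on each example:
  "bnavhgyjq" -> "bnvhgyjq" -> "bnvh" -> "hvnb" -> "wkcq" -> "qckw" -> "qc"
  "ylqjpjgtm" -> "ylqjpjgtm" -> "ylqj" -> "jqly" -> "yfan" -> "nafy" -> "na"
  "lyzitbfwnuc" -> "lyztbfwnc" -> "lyzt" -> "tzyl" -> "iona" -> "anoi" -> "an"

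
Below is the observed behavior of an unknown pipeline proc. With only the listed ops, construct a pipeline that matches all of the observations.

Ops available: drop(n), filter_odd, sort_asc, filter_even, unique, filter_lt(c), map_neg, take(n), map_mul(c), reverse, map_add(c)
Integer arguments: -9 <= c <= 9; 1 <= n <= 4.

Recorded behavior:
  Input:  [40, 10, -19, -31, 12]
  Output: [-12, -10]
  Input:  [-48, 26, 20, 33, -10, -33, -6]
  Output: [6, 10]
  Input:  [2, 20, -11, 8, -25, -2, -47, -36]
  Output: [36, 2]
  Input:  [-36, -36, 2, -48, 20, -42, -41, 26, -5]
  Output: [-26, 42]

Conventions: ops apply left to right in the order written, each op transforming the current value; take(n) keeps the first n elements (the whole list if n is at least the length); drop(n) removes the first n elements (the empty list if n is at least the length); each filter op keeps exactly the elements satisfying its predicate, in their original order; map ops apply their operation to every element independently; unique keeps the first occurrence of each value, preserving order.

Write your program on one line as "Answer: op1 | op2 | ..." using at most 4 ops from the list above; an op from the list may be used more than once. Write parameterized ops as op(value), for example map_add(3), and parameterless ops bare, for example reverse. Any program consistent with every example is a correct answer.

map_mul(-1) | reverse | filter_even | take(2)

Check, running the answer program on each example:
  [40, 10, -19, -31, 12] -> [-40, -10, 19, 31, -12] -> [-12, 31, 19, -10, -40] -> [-12, -10, -40] -> [-12, -10]
  [-48, 26, 20, 33, -10, -33, -6] -> [48, -26, -20, -33, 10, 33, 6] -> [6, 33, 10, -33, -20, -26, 48] -> [6, 10, -20, -26, 48] -> [6, 10]
  [2, 20, -11, 8, -25, -2, -47, -36] -> [-2, -20, 11, -8, 25, 2, 47, 36] -> [36, 47, 2, 25, -8, 11, -20, -2] -> [36, 2, -8, -20, -2] -> [36, 2]
  [-36, -36, 2, -48, 20, -42, -41, 26, -5] -> [36, 36, -2, 48, -20, 42, 41, -26, 5] -> [5, -26, 41, 42, -20, 48, -2, 36, 36] -> [-26, 42, -20, 48, -2, 36, 36] -> [-26, 42]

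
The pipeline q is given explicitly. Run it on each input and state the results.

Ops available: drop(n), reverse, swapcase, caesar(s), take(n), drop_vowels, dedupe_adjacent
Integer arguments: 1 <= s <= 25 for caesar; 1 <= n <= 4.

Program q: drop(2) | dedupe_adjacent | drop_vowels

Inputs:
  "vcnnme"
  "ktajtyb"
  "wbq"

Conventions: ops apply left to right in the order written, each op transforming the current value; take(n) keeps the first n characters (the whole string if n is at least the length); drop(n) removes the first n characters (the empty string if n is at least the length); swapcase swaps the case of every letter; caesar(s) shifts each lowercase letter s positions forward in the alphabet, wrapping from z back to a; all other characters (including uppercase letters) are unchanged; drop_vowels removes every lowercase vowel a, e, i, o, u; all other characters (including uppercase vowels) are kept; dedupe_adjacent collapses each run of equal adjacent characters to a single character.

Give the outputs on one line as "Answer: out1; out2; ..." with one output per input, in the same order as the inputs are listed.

"nm"; "jtyb"; "q"

Execution, op by op:
  "vcnnme" -> "nnme" -> "nme" -> "nm"
  "ktajtyb" -> "ajtyb" -> "ajtyb" -> "jtyb"
  "wbq" -> "q" -> "q" -> "q"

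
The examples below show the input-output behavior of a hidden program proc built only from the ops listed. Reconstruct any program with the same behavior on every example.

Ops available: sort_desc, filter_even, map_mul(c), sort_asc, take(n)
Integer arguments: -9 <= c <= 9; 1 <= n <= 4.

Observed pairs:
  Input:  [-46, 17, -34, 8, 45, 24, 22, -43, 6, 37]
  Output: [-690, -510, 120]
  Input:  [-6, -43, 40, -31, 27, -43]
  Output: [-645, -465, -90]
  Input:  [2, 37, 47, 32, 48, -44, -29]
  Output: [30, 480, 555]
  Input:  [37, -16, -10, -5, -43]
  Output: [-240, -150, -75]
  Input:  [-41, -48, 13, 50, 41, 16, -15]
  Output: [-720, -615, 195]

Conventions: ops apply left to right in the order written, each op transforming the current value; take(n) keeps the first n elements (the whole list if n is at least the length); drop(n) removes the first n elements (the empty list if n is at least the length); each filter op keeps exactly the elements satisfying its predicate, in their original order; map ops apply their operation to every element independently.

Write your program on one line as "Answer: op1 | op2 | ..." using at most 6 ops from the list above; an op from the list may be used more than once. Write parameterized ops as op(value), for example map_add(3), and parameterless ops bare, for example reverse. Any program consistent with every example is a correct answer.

take(4) | sort_asc | take(3) | map_mul(-3) | map_mul(-5)

Check, running the answer program on each example:
  [-46, 17, -34, 8, 45, 24, 22, -43, 6, 37] -> [-46, 17, -34, 8] -> [-46, -34, 8, 17] -> [-46, -34, 8] -> [138, 102, -24] -> [-690, -510, 120]
  [-6, -43, 40, -31, 27, -43] -> [-6, -43, 40, -31] -> [-43, -31, -6, 40] -> [-43, -31, -6] -> [129, 93, 18] -> [-645, -465, -90]
  [2, 37, 47, 32, 48, -44, -29] -> [2, 37, 47, 32] -> [2, 32, 37, 47] -> [2, 32, 37] -> [-6, -96, -111] -> [30, 480, 555]
  [37, -16, -10, -5, -43] -> [37, -16, -10, -5] -> [-16, -10, -5, 37] -> [-16, -10, -5] -> [48, 30, 15] -> [-240, -150, -75]
  [-41, -48, 13, 50, 41, 16, -15] -> [-41, -48, 13, 50] -> [-48, -41, 13, 50] -> [-48, -41, 13] -> [144, 123, -39] -> [-720, -615, 195]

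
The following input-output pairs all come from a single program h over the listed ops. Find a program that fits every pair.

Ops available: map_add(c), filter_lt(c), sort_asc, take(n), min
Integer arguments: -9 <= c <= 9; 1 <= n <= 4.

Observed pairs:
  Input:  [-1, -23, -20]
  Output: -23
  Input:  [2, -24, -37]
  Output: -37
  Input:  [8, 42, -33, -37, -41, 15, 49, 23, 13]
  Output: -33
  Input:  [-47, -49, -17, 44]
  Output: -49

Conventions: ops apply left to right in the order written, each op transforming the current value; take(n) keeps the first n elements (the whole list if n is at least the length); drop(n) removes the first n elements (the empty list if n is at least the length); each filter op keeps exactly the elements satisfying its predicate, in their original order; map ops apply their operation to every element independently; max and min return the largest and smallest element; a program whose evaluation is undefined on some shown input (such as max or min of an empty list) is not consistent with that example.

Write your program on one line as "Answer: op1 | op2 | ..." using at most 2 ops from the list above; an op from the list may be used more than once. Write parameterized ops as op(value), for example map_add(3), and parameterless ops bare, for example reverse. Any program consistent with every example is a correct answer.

take(3) | min

Check, running the answer program on each example:
  [-1, -23, -20] -> [-1, -23, -20] -> -23
  [2, -24, -37] -> [2, -24, -37] -> -37
  [8, 42, -33, -37, -41, 15, 49, 23, 13] -> [8, 42, -33] -> -33
  [-47, -49, -17, 44] -> [-47, -49, -17] -> -49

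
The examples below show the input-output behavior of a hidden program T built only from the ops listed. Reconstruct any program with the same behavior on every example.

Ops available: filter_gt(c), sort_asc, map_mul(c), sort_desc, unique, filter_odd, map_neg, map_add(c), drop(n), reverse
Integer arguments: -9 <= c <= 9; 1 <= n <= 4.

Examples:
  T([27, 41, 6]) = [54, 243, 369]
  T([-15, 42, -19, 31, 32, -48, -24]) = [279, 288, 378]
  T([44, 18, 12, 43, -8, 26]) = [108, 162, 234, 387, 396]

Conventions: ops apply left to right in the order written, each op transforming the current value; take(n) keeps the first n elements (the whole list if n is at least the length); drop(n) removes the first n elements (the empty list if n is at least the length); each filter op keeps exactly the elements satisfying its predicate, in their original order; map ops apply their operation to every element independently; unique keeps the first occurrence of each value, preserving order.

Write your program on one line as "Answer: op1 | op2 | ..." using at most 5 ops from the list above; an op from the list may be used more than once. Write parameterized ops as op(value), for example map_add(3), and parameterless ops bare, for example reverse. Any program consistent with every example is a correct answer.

filter_gt(-8) | sort_desc | map_mul(9) | sort_asc

Check, running the answer program on each example:
  [27, 41, 6] -> [27, 41, 6] -> [41, 27, 6] -> [369, 243, 54] -> [54, 243, 369]
  [-15, 42, -19, 31, 32, -48, -24] -> [42, 31, 32] -> [42, 32, 31] -> [378, 288, 279] -> [279, 288, 378]
  [44, 18, 12, 43, -8, 26] -> [44, 18, 12, 43, 26] -> [44, 43, 26, 18, 12] -> [396, 387, 234, 162, 108] -> [108, 162, 234, 387, 396]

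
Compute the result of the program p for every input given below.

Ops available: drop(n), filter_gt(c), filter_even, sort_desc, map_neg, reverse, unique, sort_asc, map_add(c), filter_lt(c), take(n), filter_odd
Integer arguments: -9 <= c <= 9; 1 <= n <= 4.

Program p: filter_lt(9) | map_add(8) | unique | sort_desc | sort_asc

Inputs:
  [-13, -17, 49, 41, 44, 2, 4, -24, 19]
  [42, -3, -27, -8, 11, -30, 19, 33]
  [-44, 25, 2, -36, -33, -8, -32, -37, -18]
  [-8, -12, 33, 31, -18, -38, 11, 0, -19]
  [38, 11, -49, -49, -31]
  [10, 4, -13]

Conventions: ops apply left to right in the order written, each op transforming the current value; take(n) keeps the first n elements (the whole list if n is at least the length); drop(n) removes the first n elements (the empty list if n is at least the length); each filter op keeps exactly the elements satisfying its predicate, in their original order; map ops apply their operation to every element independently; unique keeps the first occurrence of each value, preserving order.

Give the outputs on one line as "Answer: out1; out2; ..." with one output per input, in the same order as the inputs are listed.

[-16, -9, -5, 10, 12]; [-22, -19, 0, 5]; [-36, -29, -28, -25, -24, -10, 0, 10]; [-30, -11, -10, -4, 0, 8]; [-41, -23]; [-5, 12]

Execution, op by op:
  [-13, -17, 49, 41, 44, 2, 4, -24, 19] -> [-13, -17, 2, 4, -24] -> [-5, -9, 10, 12, -16] -> [-5, -9, 10, 12, -16] -> [12, 10, -5, -9, -16] -> [-16, -9, -5, 10, 12]
  [42, -3, -27, -8, 11, -30, 19, 33] -> [-3, -27, -8, -30] -> [5, -19, 0, -22] -> [5, -19, 0, -22] -> [5, 0, -19, -22] -> [-22, -19, 0, 5]
  [-44, 25, 2, -36, -33, -8, -32, -37, -18] -> [-44, 2, -36, -33, -8, -32, -37, -18] -> [-36, 10, -28, -25, 0, -24, -29, -10] -> [-36, 10, -28, -25, 0, -24, -29, -10] -> [10, 0, -10, -24, -25, -28, -29, -36] -> [-36, -29, -28, -25, -24, -10, 0, 10]
  [-8, -12, 33, 31, -18, -38, 11, 0, -19] -> [-8, -12, -18, -38, 0, -19] -> [0, -4, -10, -30, 8, -11] -> [0, -4, -10, -30, 8, -11] -> [8, 0, -4, -10, -11, -30] -> [-30, -11, -10, -4, 0, 8]
  [38, 11, -49, -49, -31] -> [-49, -49, -31] -> [-41, -41, -23] -> [-41, -23] -> [-23, -41] -> [-41, -23]
  [10, 4, -13] -> [4, -13] -> [12, -5] -> [12, -5] -> [12, -5] -> [-5, 12]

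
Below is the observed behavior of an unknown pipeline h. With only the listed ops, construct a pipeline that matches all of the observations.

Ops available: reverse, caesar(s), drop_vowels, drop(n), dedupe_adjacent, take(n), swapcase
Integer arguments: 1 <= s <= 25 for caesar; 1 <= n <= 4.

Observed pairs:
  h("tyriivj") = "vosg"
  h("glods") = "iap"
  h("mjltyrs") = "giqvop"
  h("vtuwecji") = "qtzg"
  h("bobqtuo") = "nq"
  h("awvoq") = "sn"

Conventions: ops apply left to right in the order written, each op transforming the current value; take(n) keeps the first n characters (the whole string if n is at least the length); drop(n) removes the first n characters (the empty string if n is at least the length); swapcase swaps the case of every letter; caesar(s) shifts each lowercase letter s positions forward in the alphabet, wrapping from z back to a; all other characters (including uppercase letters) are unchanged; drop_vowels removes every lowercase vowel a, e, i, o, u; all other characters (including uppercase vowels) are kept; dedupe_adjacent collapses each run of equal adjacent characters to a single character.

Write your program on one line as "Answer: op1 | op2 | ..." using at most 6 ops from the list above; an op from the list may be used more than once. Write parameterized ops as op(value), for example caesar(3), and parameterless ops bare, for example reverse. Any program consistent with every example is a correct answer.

dedupe_adjacent | drop_vowels | dedupe_adjacent | caesar(23) | drop(1)

Check, running the answer program on each example:
  "tyriivj" -> "tyrivj" -> "tyrvj" -> "tyrvj" -> "qvosg" -> "vosg"
  "glods" -> "glods" -> "glds" -> "glds" -> "diap" -> "iap"
  "mjltyrs" -> "mjltyrs" -> "mjltyrs" -> "mjltyrs" -> "jgiqvop" -> "giqvop"
  "vtuwecji" -> "vtuwecji" -> "vtwcj" -> "vtwcj" -> "sqtzg" -> "qtzg"
  "bobqtuo" -> "bobqtuo" -> "bbqt" -> "bqt" -> "ynq" -> "nq"
  "awvoq" -> "awvoq" -> "wvq" -> "wvq" -> "tsn" -> "sn"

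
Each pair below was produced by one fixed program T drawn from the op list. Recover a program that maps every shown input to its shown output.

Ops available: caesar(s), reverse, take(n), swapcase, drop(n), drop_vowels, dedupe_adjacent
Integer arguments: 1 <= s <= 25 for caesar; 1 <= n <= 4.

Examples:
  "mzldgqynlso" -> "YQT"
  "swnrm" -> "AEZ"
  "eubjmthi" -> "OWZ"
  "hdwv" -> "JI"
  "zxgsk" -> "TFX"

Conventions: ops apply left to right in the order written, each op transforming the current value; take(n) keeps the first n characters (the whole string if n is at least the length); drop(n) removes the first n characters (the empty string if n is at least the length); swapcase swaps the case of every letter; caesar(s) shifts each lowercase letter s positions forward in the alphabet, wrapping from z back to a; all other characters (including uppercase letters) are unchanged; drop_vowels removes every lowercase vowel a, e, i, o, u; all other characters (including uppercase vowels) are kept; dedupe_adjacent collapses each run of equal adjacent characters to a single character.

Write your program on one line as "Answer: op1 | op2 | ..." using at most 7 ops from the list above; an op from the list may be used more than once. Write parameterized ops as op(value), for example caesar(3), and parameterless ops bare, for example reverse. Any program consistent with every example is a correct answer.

caesar(13) | reverse | swapcase | reverse | drop(2) | take(3)

Check, running the answer program on each example:
  "mzldgqynlso" -> "zmyqtdlayfb" -> "bfyaldtqymz" -> "BFYALDTQYMZ" -> "ZMYQTDLAYFB" -> "YQTDLAYFB" -> "YQT"
  "swnrm" -> "fjaez" -> "zeajf" -> "ZEAJF" -> "FJAEZ" -> "AEZ" -> "AEZ"
  "eubjmthi" -> "rhowzguv" -> "vugzwohr" -> "VUGZWOHR" -> "RHOWZGUV" -> "OWZGUV" -> "OWZ"
  "hdwv" -> "uqji" -> "ijqu" -> "IJQU" -> "UQJI" -> "JI" -> "JI"
  "zxgsk" -> "mktfx" -> "xftkm" -> "XFTKM" -> "MKTFX" -> "TFX" -> "TFX"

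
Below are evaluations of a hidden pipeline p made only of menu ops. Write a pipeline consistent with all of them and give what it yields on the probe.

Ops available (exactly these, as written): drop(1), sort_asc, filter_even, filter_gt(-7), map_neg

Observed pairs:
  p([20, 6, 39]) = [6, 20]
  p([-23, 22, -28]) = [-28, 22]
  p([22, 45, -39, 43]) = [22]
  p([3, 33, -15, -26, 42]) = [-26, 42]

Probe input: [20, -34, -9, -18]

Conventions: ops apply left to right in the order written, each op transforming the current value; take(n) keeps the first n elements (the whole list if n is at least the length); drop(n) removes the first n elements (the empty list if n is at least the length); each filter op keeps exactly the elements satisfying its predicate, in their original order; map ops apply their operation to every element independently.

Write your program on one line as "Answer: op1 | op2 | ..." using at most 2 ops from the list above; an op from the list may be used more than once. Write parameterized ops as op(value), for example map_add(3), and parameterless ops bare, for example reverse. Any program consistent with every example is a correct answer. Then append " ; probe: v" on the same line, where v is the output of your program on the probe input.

sort_asc | filter_even ; probe: [-34, -18, 20]

Check, running the answer program on each example:
  [20, 6, 39] -> [6, 20, 39] -> [6, 20]
  [-23, 22, -28] -> [-28, -23, 22] -> [-28, 22]
  [22, 45, -39, 43] -> [-39, 22, 43, 45] -> [22]
  [3, 33, -15, -26, 42] -> [-26, -15, 3, 33, 42] -> [-26, 42]
  probe: [20, -34, -9, -18] -> [-34, -18, -9, 20] -> [-34, -18, 20]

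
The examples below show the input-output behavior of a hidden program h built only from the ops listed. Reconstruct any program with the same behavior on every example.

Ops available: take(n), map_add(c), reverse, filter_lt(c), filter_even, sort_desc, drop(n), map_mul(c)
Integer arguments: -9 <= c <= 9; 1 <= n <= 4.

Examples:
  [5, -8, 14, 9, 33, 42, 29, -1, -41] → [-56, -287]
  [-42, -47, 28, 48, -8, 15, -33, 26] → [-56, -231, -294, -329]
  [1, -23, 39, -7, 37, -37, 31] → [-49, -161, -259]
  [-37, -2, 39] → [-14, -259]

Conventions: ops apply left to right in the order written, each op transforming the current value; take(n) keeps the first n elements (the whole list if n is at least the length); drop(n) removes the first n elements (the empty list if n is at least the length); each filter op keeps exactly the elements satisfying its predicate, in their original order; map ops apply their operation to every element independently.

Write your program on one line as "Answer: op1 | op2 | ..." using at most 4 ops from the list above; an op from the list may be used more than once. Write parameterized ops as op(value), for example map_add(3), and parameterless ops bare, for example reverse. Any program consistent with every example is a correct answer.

sort_desc | filter_lt(4) | filter_lt(-1) | map_mul(7)

Check, running the answer program on each example:
  [5, -8, 14, 9, 33, 42, 29, -1, -41] -> [42, 33, 29, 14, 9, 5, -1, -8, -41] -> [-1, -8, -41] -> [-8, -41] -> [-56, -287]
  [-42, -47, 28, 48, -8, 15, -33, 26] -> [48, 28, 26, 15, -8, -33, -42, -47] -> [-8, -33, -42, -47] -> [-8, -33, -42, -47] -> [-56, -231, -294, -329]
  [1, -23, 39, -7, 37, -37, 31] -> [39, 37, 31, 1, -7, -23, -37] -> [1, -7, -23, -37] -> [-7, -23, -37] -> [-49, -161, -259]
  [-37, -2, 39] -> [39, -2, -37] -> [-2, -37] -> [-2, -37] -> [-14, -259]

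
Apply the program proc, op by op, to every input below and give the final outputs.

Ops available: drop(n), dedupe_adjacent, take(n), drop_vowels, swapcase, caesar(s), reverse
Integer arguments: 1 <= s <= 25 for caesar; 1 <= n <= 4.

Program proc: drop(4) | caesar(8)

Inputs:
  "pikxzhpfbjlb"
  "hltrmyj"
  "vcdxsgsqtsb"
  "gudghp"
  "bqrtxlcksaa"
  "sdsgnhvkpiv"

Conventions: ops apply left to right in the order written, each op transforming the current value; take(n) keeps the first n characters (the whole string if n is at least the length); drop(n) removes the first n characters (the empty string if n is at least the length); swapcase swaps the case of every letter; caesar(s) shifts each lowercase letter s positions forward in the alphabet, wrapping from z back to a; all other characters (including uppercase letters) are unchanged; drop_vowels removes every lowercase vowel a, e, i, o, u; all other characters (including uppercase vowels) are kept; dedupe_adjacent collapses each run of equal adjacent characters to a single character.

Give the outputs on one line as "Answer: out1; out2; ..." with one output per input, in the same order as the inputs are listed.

"hpxnjrtj"; "ugr"; "aoaybaj"; "px"; "ftksaii"; "vpdsxqd"

Execution, op by op:
  "pikxzhpfbjlb" -> "zhpfbjlb" -> "hpxnjrtj"
  "hltrmyj" -> "myj" -> "ugr"
  "vcdxsgsqtsb" -> "sgsqtsb" -> "aoaybaj"
  "gudghp" -> "hp" -> "px"
  "bqrtxlcksaa" -> "xlcksaa" -> "ftksaii"
  "sdsgnhvkpiv" -> "nhvkpiv" -> "vpdsxqd"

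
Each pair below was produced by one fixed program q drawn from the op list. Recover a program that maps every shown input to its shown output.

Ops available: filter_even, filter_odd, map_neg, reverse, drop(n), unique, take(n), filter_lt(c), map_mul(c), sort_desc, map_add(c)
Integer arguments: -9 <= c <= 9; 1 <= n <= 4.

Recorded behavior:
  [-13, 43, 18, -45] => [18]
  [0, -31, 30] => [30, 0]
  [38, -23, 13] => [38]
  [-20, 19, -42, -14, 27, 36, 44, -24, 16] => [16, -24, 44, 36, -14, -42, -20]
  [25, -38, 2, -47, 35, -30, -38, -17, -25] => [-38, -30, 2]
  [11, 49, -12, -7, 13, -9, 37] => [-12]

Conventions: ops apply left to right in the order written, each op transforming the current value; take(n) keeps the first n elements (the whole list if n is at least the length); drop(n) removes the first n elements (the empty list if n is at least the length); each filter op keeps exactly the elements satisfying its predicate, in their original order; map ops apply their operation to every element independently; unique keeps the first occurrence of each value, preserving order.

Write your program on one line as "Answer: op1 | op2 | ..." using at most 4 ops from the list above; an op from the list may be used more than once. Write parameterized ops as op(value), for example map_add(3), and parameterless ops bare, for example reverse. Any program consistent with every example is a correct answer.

reverse | unique | filter_even

Check, running the answer program on each example:
  [-13, 43, 18, -45] -> [-45, 18, 43, -13] -> [-45, 18, 43, -13] -> [18]
  [0, -31, 30] -> [30, -31, 0] -> [30, -31, 0] -> [30, 0]
  [38, -23, 13] -> [13, -23, 38] -> [13, -23, 38] -> [38]
  [-20, 19, -42, -14, 27, 36, 44, -24, 16] -> [16, -24, 44, 36, 27, -14, -42, 19, -20] -> [16, -24, 44, 36, 27, -14, -42, 19, -20] -> [16, -24, 44, 36, -14, -42, -20]
  [25, -38, 2, -47, 35, -30, -38, -17, -25] -> [-25, -17, -38, -30, 35, -47, 2, -38, 25] -> [-25, -17, -38, -30, 35, -47, 2, 25] -> [-38, -30, 2]
  [11, 49, -12, -7, 13, -9, 37] -> [37, -9, 13, -7, -12, 49, 11] -> [37, -9, 13, -7, -12, 49, 11] -> [-12]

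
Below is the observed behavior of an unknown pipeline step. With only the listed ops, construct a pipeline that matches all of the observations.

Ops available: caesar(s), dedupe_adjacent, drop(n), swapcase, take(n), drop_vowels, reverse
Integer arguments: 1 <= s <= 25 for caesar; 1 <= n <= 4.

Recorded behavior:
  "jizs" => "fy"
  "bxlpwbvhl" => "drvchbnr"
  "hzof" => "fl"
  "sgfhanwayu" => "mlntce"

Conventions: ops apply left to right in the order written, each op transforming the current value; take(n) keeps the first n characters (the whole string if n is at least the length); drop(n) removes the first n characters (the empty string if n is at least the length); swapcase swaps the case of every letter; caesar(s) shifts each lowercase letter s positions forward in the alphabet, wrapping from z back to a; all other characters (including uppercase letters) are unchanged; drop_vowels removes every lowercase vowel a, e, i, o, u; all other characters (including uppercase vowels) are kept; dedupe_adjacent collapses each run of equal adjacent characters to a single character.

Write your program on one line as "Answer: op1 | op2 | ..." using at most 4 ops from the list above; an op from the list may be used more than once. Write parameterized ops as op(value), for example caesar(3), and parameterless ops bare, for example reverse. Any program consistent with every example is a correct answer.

drop_vowels | caesar(6) | drop(1)

Check, running the answer program on each example:
  "jizs" -> "jzs" -> "pfy" -> "fy"
  "bxlpwbvhl" -> "bxlpwbvhl" -> "hdrvchbnr" -> "drvchbnr"
  "hzof" -> "hzf" -> "nfl" -> "fl"
  "sgfhanwayu" -> "sgfhnwy" -> "ymlntce" -> "mlntce"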